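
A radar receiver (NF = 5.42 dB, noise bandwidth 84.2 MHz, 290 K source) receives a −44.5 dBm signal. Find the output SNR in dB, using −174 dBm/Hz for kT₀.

44.8 dB

Noise floor: N = −174 + 10 log₁₀(B) + NF
10 log₁₀(8.42×10⁷) = 79.25 dB
N = −174 + 79.25 + 5.42 = −89.33 dBm
SNR = P_sig − N = −44.5 − (−89.33) = 44.83 dB → 44.8 dB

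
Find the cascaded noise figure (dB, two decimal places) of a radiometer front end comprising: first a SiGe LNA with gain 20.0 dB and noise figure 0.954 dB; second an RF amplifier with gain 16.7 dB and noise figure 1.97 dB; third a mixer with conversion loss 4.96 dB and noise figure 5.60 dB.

0.98 dB

Convert to linear (a loss of L dB is a gain of −L dB): F_i = 10^(NF_i/10), G_i = 10^(G_i,dB/10)
  Stage 1: F_1 = 10^(0.954/10) = 1.246, G_1 = 10^(20.0/10) = 100.0
  Stage 2: F_2 = 10^(1.97/10) = 1.574, G_2 = 10^(16.7/10) = 46.77
  Stage 3: F_3 = 10^(5.60/10) = 3.631, G_3 = 10^(−4.96/10) = 0.3192
Friis cascade:
  F = 1.246 + (1.574 − 1)/100.0 + (3.631 − 1)/4677 = 1.252
NF = 10 log₁₀(1.252) = 0.98 dB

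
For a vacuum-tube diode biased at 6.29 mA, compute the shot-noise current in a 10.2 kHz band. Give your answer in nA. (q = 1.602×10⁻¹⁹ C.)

4.53 nA

I_n = √(2qI·B)
2qI·B = 2 × 1.602×10⁻¹⁹ × 6.29×10⁻³ × 1.02×10⁴ = 2.06×10⁻¹⁷ A²
I_n = √(2.06×10⁻¹⁷) = 4.53×10⁻⁹ A = 4.53 nA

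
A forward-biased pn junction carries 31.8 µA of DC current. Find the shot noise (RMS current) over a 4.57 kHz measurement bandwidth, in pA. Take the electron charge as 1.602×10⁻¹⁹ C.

216 pA

I_n = √(2qI·B)
2qI·B = 2 × 1.602×10⁻¹⁹ × 3.18×10⁻⁵ × 4.57×10³ = 4.66×10⁻²⁰ A²
I_n = √(4.66×10⁻²⁰) = 2.16×10⁻¹⁰ A = 216 pA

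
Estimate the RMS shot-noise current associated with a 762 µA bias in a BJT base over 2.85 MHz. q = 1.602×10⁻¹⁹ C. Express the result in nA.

26.4 nA

I_n = √(2qI·B)
2qI·B = 2 × 1.602×10⁻¹⁹ × 7.62×10⁻⁴ × 2.85×10⁶ = 6.96×10⁻¹⁶ A²
I_n = √(6.96×10⁻¹⁶) = 2.64×10⁻⁸ A = 26.4 nA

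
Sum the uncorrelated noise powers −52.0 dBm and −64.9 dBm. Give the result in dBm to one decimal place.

Convert to linear, add, convert back:
P₁ = 6.31×10⁻⁹ W, P₂ = 3.24×10⁻¹⁰ W
P_tot = 6.63×10⁻⁹ W → 10 log₁₀(P_tot / 10⁻³) = −51.8 dBm

−51.8 dBm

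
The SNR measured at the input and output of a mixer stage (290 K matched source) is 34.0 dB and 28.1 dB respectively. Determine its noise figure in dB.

NF (dB) = SNR_in(dB) − SNR_out(dB) when the source is at T₀
NF = 34.0 − 28.1 = 5.9 dB

5.9 dB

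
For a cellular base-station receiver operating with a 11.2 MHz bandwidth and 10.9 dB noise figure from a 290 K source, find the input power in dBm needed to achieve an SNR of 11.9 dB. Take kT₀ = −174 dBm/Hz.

−80.7 dBm

Sensitivity = −174 + 10 log₁₀(B) + NF + SNR_min
= −174 + 70.49 + 10.9 + 11.9
= −80.71 dBm → −80.7 dBm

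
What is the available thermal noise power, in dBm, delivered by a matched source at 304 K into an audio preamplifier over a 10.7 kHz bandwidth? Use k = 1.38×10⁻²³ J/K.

−133.5 dBm

P_n = kTB = 1.38×10⁻²³ × 304 × 1.07×10⁴ = 4.49×10⁻¹⁷ W
In dBm: 10 log₁₀(4.49×10⁻¹⁷ / 10⁻³) = −133.5 dBm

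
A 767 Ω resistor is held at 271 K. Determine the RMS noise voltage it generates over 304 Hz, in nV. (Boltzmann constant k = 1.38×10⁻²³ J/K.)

59.1 nV

V_n = √(4kTRB)
4kTRB = 4 × 1.38×10⁻²³ × 271 × 7.67×10² × 3.04×10² = 3.49×10⁻¹⁵ V²
V_n = √(3.49×10⁻¹⁵) = 5.91×10⁻⁸ V = 59.1 nV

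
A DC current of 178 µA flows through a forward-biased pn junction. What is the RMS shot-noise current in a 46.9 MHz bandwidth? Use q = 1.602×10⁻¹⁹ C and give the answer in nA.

I_n = √(2qI·B)
2qI·B = 2 × 1.602×10⁻¹⁹ × 1.78×10⁻⁴ × 4.69×10⁷ = 2.67×10⁻¹⁵ A²
I_n = √(2.67×10⁻¹⁵) = 5.17×10⁻⁸ A = 51.7 nA

51.7 nA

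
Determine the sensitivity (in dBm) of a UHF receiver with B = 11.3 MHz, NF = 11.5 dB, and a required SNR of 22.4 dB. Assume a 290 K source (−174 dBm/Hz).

Sensitivity = −174 + 10 log₁₀(B) + NF + SNR_min
= −174 + 70.53 + 11.5 + 22.4
= −69.57 dBm → −69.6 dBm

−69.6 dBm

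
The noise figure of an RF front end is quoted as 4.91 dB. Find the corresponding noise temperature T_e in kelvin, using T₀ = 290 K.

608 K

F = 10^(4.91/10) = 3.09742
T_e = (F − 1)·T₀ = (3.09742 − 1) × 290 = 608 K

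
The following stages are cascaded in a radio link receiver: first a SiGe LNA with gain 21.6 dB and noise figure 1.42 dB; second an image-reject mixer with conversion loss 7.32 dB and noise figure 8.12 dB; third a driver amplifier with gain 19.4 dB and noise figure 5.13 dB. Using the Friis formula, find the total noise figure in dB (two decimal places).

1.79 dB

Convert to linear (a loss of L dB is a gain of −L dB): F_i = 10^(NF_i/10), G_i = 10^(G_i,dB/10)
  Stage 1: F_1 = 10^(1.42/10) = 1.387, G_1 = 10^(21.6/10) = 144.5
  Stage 2: F_2 = 10^(8.12/10) = 6.486, G_2 = 10^(−7.32/10) = 0.1854
  Stage 3: F_3 = 10^(5.13/10) = 3.258, G_3 = 10^(19.4/10) = 87.10
Friis cascade:
  F = 1.387 + (6.486 − 1)/144.5 + (3.258 − 1)/26.79 = 1.509
NF = 10 log₁₀(1.509) = 1.79 dB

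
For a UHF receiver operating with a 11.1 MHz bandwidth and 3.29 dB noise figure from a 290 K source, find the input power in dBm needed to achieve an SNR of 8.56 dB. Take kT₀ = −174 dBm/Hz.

−91.7 dBm

Sensitivity = −174 + 10 log₁₀(B) + NF + SNR_min
= −174 + 70.45 + 3.29 + 8.56
= −91.70 dBm → −91.7 dBm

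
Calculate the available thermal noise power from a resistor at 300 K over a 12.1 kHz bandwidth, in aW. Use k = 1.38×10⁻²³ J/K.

P_n = kTB = 1.38×10⁻²³ × 300 × 1.21×10⁴ = 5.01×10⁻¹⁷ W = 50.1 aW

50.1 aW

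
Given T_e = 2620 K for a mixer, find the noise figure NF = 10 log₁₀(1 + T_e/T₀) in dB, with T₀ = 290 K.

10.01 dB

F = 1 + T_e/T₀ = 1 + 2620/290 = 10.0345
NF = 10 log₁₀(10.0345) = 10.01 dB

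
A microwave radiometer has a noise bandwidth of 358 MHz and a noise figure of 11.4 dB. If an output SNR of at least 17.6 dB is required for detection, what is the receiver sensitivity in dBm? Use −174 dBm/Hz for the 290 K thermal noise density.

Sensitivity = −174 + 10 log₁₀(B) + NF + SNR_min
= −174 + 85.54 + 11.4 + 17.6
= −59.46 dBm → −59.5 dBm

−59.5 dBm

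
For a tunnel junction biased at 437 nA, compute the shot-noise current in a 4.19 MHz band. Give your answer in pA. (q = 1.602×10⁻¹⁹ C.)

I_n = √(2qI·B)
2qI·B = 2 × 1.602×10⁻¹⁹ × 4.37×10⁻⁷ × 4.19×10⁶ = 5.87×10⁻¹⁹ A²
I_n = √(5.87×10⁻¹⁹) = 7.66×10⁻¹⁰ A = 766 pA

766 pA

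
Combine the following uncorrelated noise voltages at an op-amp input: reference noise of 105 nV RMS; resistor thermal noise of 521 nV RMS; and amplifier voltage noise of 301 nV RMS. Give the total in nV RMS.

Uncorrelated sources add in power (mean-square): V_tot = √(ΣV_i²)
V_tot = √[(1.05×10⁻⁷)² + (5.21×10⁻⁷)² + (3.01×10⁻⁷)²] = 6.11×10⁻⁷ V = 611 nV

611 nV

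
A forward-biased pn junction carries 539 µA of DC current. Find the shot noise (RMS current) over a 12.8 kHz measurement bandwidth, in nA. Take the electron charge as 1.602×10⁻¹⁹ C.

I_n = √(2qI·B)
2qI·B = 2 × 1.602×10⁻¹⁹ × 5.39×10⁻⁴ × 1.28×10⁴ = 2.21×10⁻¹⁸ A²
I_n = √(2.21×10⁻¹⁸) = 1.49×10⁻⁹ A = 1.49 nA

1.49 nA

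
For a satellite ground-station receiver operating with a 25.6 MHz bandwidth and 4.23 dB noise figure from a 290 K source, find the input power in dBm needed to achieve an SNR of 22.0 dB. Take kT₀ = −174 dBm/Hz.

−73.7 dBm

Sensitivity = −174 + 10 log₁₀(B) + NF + SNR_min
= −174 + 74.08 + 4.23 + 22.0
= −73.69 dBm → −73.7 dBm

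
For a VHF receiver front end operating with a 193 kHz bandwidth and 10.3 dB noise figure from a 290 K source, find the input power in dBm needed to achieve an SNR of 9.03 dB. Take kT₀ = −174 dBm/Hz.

−101.8 dBm

Sensitivity = −174 + 10 log₁₀(B) + NF + SNR_min
= −174 + 52.86 + 10.3 + 9.03
= −101.81 dBm → −101.8 dBm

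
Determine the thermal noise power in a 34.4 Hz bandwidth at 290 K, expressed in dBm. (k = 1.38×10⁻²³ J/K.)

−158.6 dBm

P_n = kTB = 1.38×10⁻²³ × 290 × 3.44×10¹ = 1.38×10⁻¹⁹ W
In dBm: 10 log₁₀(1.38×10⁻¹⁹ / 10⁻³) = −158.6 dBm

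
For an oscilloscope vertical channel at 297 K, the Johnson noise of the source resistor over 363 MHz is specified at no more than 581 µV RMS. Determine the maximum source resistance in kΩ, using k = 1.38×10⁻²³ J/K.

56.7 kΩ

Johnson–Nyquist: V_n = √(4kTRB) ⇒ R = V_n² / (4kTB)
4kTB = 4 × 1.38×10⁻²³ × 297 × 3.63×10⁸ = 5.95×10⁻¹²
R = (5.81×10⁻⁴)² / 5.95×10⁻¹² = 5.67×10⁴ Ω = 56.7 kΩ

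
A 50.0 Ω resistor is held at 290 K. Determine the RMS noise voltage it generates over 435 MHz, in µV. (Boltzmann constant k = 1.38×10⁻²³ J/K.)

18.7 µV

V_n = √(4kTRB)
4kTRB = 4 × 1.38×10⁻²³ × 290 × 5.00×10¹ × 4.35×10⁸ = 3.48×10⁻¹⁰ V²
V_n = √(3.48×10⁻¹⁰) = 1.87×10⁻⁵ V = 18.7 µV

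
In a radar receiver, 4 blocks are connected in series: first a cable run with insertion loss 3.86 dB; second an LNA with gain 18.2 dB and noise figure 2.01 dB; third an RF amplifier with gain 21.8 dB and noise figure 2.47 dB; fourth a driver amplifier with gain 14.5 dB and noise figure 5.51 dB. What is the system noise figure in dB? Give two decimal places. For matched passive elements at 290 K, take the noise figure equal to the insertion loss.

5.90 dB

Convert to linear (a loss of L dB is a gain of −L dB): F_i = 10^(NF_i/10), G_i = 10^(G_i,dB/10)
  Stage 1: F_1 = 10^(3.86/10) = 2.432, G_1 = 10^(−3.86/10) = 0.4111
  Stage 2: F_2 = 10^(2.01/10) = 1.589, G_2 = 10^(18.2/10) = 66.07
  Stage 3: F_3 = 10^(2.47/10) = 1.766, G_3 = 10^(21.8/10) = 151.4
  Stage 4: F_4 = 10^(5.51/10) = 3.556, G_4 = 10^(14.5/10) = 28.18
Friis cascade:
  F = 2.432 + (1.589 − 1)/0.4111 + (1.766 − 1)/27.16 + (3.556 − 1)/4111 = 3.892
NF = 10 log₁₀(3.892) = 5.90 dB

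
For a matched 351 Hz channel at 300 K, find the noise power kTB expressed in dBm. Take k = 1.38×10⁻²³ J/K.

P_n = kTB = 1.38×10⁻²³ × 300 × 3.51×10² = 1.45×10⁻¹⁸ W
In dBm: 10 log₁₀(1.45×10⁻¹⁸ / 10⁻³) = −148.4 dBm

−148.4 dBm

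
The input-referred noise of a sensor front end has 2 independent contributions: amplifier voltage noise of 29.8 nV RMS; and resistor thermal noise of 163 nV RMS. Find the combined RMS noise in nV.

Uncorrelated sources add in power (mean-square): V_tot = √(ΣV_i²)
V_tot = √[(2.98×10⁻⁸)² + (1.63×10⁻⁷)²] = 1.66×10⁻⁷ V = 166 nV

166 nV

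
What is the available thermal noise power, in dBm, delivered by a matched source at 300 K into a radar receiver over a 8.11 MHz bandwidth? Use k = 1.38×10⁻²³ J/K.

P_n = kTB = 1.38×10⁻²³ × 300 × 8.11×10⁶ = 3.36×10⁻¹⁴ W
In dBm: 10 log₁₀(3.36×10⁻¹⁴ / 10⁻³) = −104.7 dBm

−104.7 dBm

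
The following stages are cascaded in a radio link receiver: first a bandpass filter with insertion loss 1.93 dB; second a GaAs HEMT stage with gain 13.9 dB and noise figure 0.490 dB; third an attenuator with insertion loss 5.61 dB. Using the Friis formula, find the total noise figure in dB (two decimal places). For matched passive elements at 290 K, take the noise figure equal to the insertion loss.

2.82 dB

Convert to linear (a loss of L dB is a gain of −L dB): F_i = 10^(NF_i/10), G_i = 10^(G_i,dB/10)
  Stage 1: F_1 = 10^(1.93/10) = 1.560, G_1 = 10^(−1.93/10) = 0.6412
  Stage 2: F_2 = 10^(0.490/10) = 1.119, G_2 = 10^(13.9/10) = 24.55
  Stage 3: F_3 = 10^(5.61/10) = 3.639, G_3 = 10^(−5.61/10) = 0.2748
Friis cascade:
  F = 1.560 + (1.119 − 1)/0.6412 + (3.639 − 1)/15.74 = 1.913
NF = 10 log₁₀(1.913) = 2.82 dB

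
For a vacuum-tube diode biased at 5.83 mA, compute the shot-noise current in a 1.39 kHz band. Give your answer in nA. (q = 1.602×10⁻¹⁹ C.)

I_n = √(2qI·B)
2qI·B = 2 × 1.602×10⁻¹⁹ × 5.83×10⁻³ × 1.39×10³ = 2.60×10⁻¹⁸ A²
I_n = √(2.60×10⁻¹⁸) = 1.61×10⁻⁹ A = 1.61 nA

1.61 nA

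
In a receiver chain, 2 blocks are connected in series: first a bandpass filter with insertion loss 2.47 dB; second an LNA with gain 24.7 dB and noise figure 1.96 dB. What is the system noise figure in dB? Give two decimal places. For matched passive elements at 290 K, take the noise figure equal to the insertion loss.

Convert to linear (a loss of L dB is a gain of −L dB): F_i = 10^(NF_i/10), G_i = 10^(G_i,dB/10)
  Stage 1: F_1 = 10^(2.47/10) = 1.766, G_1 = 10^(−2.47/10) = 0.5662
  Stage 2: F_2 = 10^(1.96/10) = 1.570, G_2 = 10^(24.7/10) = 295.1
Friis cascade:
  F = 1.766 + (1.570 − 1)/0.5662 = 2.773
NF = 10 log₁₀(2.773) = 4.43 dB

4.43 dB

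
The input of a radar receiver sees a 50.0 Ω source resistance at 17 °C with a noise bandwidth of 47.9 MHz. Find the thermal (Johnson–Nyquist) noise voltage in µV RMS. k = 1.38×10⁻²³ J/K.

6.19 µV

T = 17 °C + 273.15 = 290.15 K
V_n = √(4kTRB)
4kTRB = 4 × 1.38×10⁻²³ × 290.15 × 5.00×10¹ × 4.79×10⁷ = 3.84×10⁻¹¹ V²
V_n = √(3.84×10⁻¹¹) = 6.19×10⁻⁶ V = 6.19 µV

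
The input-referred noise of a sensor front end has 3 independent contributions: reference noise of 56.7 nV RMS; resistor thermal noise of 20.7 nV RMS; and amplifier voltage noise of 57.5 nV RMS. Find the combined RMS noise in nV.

Uncorrelated sources add in power (mean-square): V_tot = √(ΣV_i²)
V_tot = √[(5.67×10⁻⁸)² + (2.07×10⁻⁸)² + (5.75×10⁻⁸)²] = 8.34×10⁻⁸ V = 83.4 nV

83.4 nV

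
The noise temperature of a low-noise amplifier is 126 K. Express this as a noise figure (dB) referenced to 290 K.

1.57 dB

F = 1 + T_e/T₀ = 1 + 126/290 = 1.43448
NF = 10 log₁₀(1.43448) = 1.57 dB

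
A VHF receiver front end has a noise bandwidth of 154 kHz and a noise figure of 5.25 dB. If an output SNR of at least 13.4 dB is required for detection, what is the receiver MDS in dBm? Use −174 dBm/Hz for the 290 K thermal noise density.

Sensitivity = −174 + 10 log₁₀(B) + NF + SNR_min
= −174 + 51.88 + 5.25 + 13.4
= −103.47 dBm → −103.5 dBm

−103.5 dBm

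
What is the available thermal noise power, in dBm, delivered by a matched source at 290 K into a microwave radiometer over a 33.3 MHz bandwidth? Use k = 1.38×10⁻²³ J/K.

P_n = kTB = 1.38×10⁻²³ × 290 × 3.33×10⁷ = 1.33×10⁻¹³ W
In dBm: 10 log₁₀(1.33×10⁻¹³ / 10⁻³) = −98.8 dBm

−98.8 dBm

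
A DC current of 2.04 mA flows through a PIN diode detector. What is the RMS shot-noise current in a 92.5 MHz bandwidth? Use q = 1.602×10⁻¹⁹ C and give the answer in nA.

I_n = √(2qI·B)
2qI·B = 2 × 1.602×10⁻¹⁹ × 2.04×10⁻³ × 9.25×10⁷ = 6.05×10⁻¹⁴ A²
I_n = √(6.05×10⁻¹⁴) = 2.46×10⁻⁷ A = 246 nA

246 nA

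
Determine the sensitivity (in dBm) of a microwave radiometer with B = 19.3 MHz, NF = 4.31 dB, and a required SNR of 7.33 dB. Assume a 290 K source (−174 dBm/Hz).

−89.5 dBm

Sensitivity = −174 + 10 log₁₀(B) + NF + SNR_min
= −174 + 72.86 + 4.31 + 7.33
= −89.50 dBm → −89.5 dBm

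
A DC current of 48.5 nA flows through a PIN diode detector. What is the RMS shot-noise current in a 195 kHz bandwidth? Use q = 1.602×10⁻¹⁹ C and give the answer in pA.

I_n = √(2qI·B)
2qI·B = 2 × 1.602×10⁻¹⁹ × 4.85×10⁻⁸ × 1.95×10⁵ = 3.03×10⁻²¹ A²
I_n = √(3.03×10⁻²¹) = 5.50×10⁻¹¹ A = 55.0 pA

55.0 pA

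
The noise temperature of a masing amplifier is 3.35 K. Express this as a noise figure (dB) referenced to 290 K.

F = 1 + T_e/T₀ = 1 + 3.35/290 = 1.01155
NF = 10 log₁₀(1.01155) = 0.050 dB

0.050 dB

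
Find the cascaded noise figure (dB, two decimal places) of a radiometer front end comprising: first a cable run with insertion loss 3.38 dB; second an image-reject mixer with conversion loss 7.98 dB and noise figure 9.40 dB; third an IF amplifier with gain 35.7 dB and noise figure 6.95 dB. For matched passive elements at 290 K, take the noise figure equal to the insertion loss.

18.64 dB

Convert to linear (a loss of L dB is a gain of −L dB): F_i = 10^(NF_i/10), G_i = 10^(G_i,dB/10)
  Stage 1: F_1 = 10^(3.38/10) = 2.178, G_1 = 10^(−3.38/10) = 0.4592
  Stage 2: F_2 = 10^(9.40/10) = 8.710, G_2 = 10^(−7.98/10) = 0.1592
  Stage 3: F_3 = 10^(6.95/10) = 4.955, G_3 = 10^(35.7/10) = 3715
Friis cascade:
  F = 2.178 + (8.710 − 1)/0.4592 + (4.955 − 1)/0.07311 = 73.05
NF = 10 log₁₀(73.05) = 18.64 dB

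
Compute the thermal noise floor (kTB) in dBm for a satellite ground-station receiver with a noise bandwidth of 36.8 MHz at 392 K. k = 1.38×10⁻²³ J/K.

P_n = kTB = 1.38×10⁻²³ × 392 × 3.68×10⁷ = 1.99×10⁻¹³ W
In dBm: 10 log₁₀(1.99×10⁻¹³ / 10⁻³) = −97.0 dBm

−97.0 dBm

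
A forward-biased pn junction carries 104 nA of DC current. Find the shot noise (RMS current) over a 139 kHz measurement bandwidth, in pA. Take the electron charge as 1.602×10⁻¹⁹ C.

I_n = √(2qI·B)
2qI·B = 2 × 1.602×10⁻¹⁹ × 1.04×10⁻⁷ × 1.39×10⁵ = 4.63×10⁻²¹ A²
I_n = √(4.63×10⁻²¹) = 6.81×10⁻¹¹ A = 68.1 pA

68.1 pA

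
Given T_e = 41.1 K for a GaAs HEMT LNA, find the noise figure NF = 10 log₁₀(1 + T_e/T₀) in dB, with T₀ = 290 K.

0.576 dB

F = 1 + T_e/T₀ = 1 + 41.1/290 = 1.14172
NF = 10 log₁₀(1.14172) = 0.576 dB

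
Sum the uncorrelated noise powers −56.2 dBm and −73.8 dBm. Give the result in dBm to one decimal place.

−56.1 dBm

Convert to linear, add, convert back:
P₁ = 2.40×10⁻⁹ W, P₂ = 4.17×10⁻¹¹ W
P_tot = 2.44×10⁻⁹ W → 10 log₁₀(P_tot / 10⁻³) = −56.1 dBm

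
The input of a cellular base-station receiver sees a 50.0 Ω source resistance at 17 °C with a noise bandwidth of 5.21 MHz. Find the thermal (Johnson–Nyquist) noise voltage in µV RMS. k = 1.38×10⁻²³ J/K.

2.04 µV

T = 17 °C + 273.15 = 290.15 K
V_n = √(4kTRB)
4kTRB = 4 × 1.38×10⁻²³ × 290.15 × 5.00×10¹ × 5.21×10⁶ = 4.17×10⁻¹² V²
V_n = √(4.17×10⁻¹²) = 2.04×10⁻⁶ V = 2.04 µV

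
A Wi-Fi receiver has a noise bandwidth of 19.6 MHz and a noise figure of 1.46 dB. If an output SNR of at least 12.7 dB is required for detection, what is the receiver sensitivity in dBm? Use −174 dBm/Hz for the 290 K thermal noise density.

−86.9 dBm

Sensitivity = −174 + 10 log₁₀(B) + NF + SNR_min
= −174 + 72.92 + 1.46 + 12.7
= −86.92 dBm → −86.9 dBm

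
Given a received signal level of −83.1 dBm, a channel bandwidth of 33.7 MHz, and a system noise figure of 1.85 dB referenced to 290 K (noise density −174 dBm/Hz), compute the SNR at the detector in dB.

Noise floor: N = −174 + 10 log₁₀(B) + NF
10 log₁₀(3.37×10⁷) = 75.28 dB
N = −174 + 75.28 + 1.85 = −96.87 dBm
SNR = P_sig − N = −83.1 − (−96.87) = 13.77 dB → 13.8 dB

13.8 dB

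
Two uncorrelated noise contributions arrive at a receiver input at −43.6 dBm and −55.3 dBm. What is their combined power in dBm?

Convert to linear, add, convert back:
P₁ = 4.37×10⁻⁸ W, P₂ = 2.95×10⁻⁹ W
P_tot = 4.66×10⁻⁸ W → 10 log₁₀(P_tot / 10⁻³) = −43.3 dBm

−43.3 dBm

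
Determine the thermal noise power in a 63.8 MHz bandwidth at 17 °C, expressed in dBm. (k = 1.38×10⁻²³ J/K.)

T = 17 °C + 273.15 = 290.15 K
P_n = kTB = 1.38×10⁻²³ × 290.15 × 6.38×10⁷ = 2.55×10⁻¹³ W
In dBm: 10 log₁₀(2.55×10⁻¹³ / 10⁻³) = −95.9 dBm

−95.9 dBm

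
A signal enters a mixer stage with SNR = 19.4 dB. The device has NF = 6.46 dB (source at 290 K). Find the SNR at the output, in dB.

12.94 dB

By definition F = SNR_in/SNR_out, so in dB: SNR_out = SNR_in − NF
SNR_out = 19.4 − 6.46 = 12.94 dB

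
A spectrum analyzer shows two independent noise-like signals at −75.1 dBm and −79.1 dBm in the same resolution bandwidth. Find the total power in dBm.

Convert to linear, add, convert back:
P₁ = 3.09×10⁻¹¹ W, P₂ = 1.23×10⁻¹¹ W
P_tot = 4.32×10⁻¹¹ W → 10 log₁₀(P_tot / 10⁻³) = −73.6 dBm

−73.6 dBm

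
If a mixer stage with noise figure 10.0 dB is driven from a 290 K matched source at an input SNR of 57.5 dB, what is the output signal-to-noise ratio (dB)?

47.5 dB

By definition F = SNR_in/SNR_out, so in dB: SNR_out = SNR_in − NF
SNR_out = 57.5 − 10.0 = 47.5 dB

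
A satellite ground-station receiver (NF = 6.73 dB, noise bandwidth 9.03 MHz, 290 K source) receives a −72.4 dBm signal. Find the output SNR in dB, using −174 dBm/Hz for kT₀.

25.3 dB

Noise floor: N = −174 + 10 log₁₀(B) + NF
10 log₁₀(9.03×10⁶) = 69.56 dB
N = −174 + 69.56 + 6.73 = −97.71 dBm
SNR = P_sig − N = −72.4 − (−97.71) = 25.31 dB → 25.3 dB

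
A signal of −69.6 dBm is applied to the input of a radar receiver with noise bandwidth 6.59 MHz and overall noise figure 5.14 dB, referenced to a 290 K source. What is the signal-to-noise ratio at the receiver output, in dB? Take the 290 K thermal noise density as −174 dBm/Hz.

31.1 dB

Noise floor: N = −174 + 10 log₁₀(B) + NF
10 log₁₀(6.59×10⁶) = 68.19 dB
N = −174 + 68.19 + 5.14 = −100.67 dBm
SNR = P_sig − N = −69.6 − (−100.67) = 31.07 dB → 31.1 dB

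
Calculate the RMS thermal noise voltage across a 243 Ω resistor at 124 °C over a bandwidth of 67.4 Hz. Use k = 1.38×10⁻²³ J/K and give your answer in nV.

T = 124 °C + 273.15 = 397.15 K
V_n = √(4kTRB)
4kTRB = 4 × 1.38×10⁻²³ × 397.15 × 2.43×10² × 6.74×10¹ = 3.59×10⁻¹⁶ V²
V_n = √(3.59×10⁻¹⁶) = 1.89×10⁻⁸ V = 18.9 nV

18.9 nV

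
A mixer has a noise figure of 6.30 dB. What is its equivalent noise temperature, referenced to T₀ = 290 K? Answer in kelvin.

F = 10^(6.30/10) = 4.2658
T_e = (F − 1)·T₀ = (4.2658 − 1) × 290 = 947 K

947 K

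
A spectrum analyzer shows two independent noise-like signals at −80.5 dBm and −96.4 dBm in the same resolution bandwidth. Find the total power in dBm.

−80.4 dBm

Convert to linear, add, convert back:
P₁ = 8.91×10⁻¹² W, P₂ = 2.29×10⁻¹³ W
P_tot = 9.14×10⁻¹² W → 10 log₁₀(P_tot / 10⁻³) = −80.4 dBm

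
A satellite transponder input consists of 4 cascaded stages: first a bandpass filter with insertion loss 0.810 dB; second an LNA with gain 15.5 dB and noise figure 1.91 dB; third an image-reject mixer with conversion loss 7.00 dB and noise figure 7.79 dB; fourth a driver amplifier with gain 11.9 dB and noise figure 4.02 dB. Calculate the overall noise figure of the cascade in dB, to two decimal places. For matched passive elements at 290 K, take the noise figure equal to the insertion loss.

Convert to linear (a loss of L dB is a gain of −L dB): F_i = 10^(NF_i/10), G_i = 10^(G_i,dB/10)
  Stage 1: F_1 = 10^(0.810/10) = 1.205, G_1 = 10^(−0.810/10) = 0.8299
  Stage 2: F_2 = 10^(1.91/10) = 1.552, G_2 = 10^(15.5/10) = 35.48
  Stage 3: F_3 = 10^(7.79/10) = 6.012, G_3 = 10^(−7.00/10) = 0.1995
  Stage 4: F_4 = 10^(4.02/10) = 2.523, G_4 = 10^(11.9/10) = 15.49
Friis cascade:
  F = 1.205 + (1.552 − 1)/0.8299 + (6.012 − 1)/29.44 + (2.523 − 1)/5.875 = 2.300
NF = 10 log₁₀(2.300) = 3.62 dB

3.62 dB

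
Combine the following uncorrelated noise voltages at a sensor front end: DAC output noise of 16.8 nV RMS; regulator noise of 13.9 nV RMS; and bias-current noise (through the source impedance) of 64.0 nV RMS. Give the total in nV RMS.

Uncorrelated sources add in power (mean-square): V_tot = √(ΣV_i²)
V_tot = √[(1.68×10⁻⁸)² + (1.39×10⁻⁸)² + (6.40×10⁻⁸)²] = 6.76×10⁻⁸ V = 67.6 nV

67.6 nV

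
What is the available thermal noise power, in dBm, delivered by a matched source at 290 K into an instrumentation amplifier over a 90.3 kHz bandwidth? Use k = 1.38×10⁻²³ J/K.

−124.4 dBm

P_n = kTB = 1.38×10⁻²³ × 290 × 9.03×10⁴ = 3.61×10⁻¹⁶ W
In dBm: 10 log₁₀(3.61×10⁻¹⁶ / 10⁻³) = −124.4 dBm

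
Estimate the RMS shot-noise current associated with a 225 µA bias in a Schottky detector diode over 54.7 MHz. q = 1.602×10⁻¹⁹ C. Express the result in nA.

62.8 nA

I_n = √(2qI·B)
2qI·B = 2 × 1.602×10⁻¹⁹ × 2.25×10⁻⁴ × 5.47×10⁷ = 3.94×10⁻¹⁵ A²
I_n = √(3.94×10⁻¹⁵) = 6.28×10⁻⁸ A = 62.8 nA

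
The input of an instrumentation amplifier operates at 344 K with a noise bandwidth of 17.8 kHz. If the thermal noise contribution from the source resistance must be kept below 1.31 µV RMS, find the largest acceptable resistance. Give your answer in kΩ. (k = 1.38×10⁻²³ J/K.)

5.08 kΩ

Johnson–Nyquist: V_n = √(4kTRB) ⇒ R = V_n² / (4kTB)
4kTB = 4 × 1.38×10⁻²³ × 344 × 1.78×10⁴ = 3.38×10⁻¹⁶
R = (1.31×10⁻⁶)² / 3.38×10⁻¹⁶ = 5.08×10³ Ω = 5.08 kΩ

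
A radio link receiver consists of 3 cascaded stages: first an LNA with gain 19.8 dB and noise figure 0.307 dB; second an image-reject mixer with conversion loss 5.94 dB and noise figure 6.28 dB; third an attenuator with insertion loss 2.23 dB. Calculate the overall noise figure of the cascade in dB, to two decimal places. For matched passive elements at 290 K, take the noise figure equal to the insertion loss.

Convert to linear (a loss of L dB is a gain of −L dB): F_i = 10^(NF_i/10), G_i = 10^(G_i,dB/10)
  Stage 1: F_1 = 10^(0.307/10) = 1.073, G_1 = 10^(19.8/10) = 95.50
  Stage 2: F_2 = 10^(6.28/10) = 4.246, G_2 = 10^(−5.94/10) = 0.2547
  Stage 3: F_3 = 10^(2.23/10) = 1.671, G_3 = 10^(−2.23/10) = 0.5984
Friis cascade:
  F = 1.073 + (4.246 − 1)/95.50 + (1.671 − 1)/24.32 = 1.135
NF = 10 log₁₀(1.135) = 0.55 dB

0.55 dB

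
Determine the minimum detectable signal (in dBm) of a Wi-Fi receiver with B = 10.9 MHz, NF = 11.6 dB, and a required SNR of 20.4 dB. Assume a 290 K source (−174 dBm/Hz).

−71.6 dBm

Sensitivity = −174 + 10 log₁₀(B) + NF + SNR_min
= −174 + 70.37 + 11.6 + 20.4
= −71.63 dBm → −71.6 dBm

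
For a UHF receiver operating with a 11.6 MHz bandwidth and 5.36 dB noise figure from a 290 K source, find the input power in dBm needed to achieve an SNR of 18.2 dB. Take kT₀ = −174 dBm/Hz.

−79.8 dBm

Sensitivity = −174 + 10 log₁₀(B) + NF + SNR_min
= −174 + 70.64 + 5.36 + 18.2
= −79.80 dBm → −79.8 dBm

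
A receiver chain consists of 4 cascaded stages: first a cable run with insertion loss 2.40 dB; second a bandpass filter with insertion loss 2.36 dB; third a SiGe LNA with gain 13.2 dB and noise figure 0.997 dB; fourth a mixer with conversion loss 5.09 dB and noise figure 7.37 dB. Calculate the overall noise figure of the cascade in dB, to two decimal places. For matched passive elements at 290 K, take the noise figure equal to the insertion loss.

Convert to linear (a loss of L dB is a gain of −L dB): F_i = 10^(NF_i/10), G_i = 10^(G_i,dB/10)
  Stage 1: F_1 = 10^(2.40/10) = 1.738, G_1 = 10^(−2.40/10) = 0.5754
  Stage 2: F_2 = 10^(2.36/10) = 1.722, G_2 = 10^(−2.36/10) = 0.5808
  Stage 3: F_3 = 10^(0.997/10) = 1.258, G_3 = 10^(13.2/10) = 20.89
  Stage 4: F_4 = 10^(7.37/10) = 5.458, G_4 = 10^(−5.09/10) = 0.3097
Friis cascade:
  F = 1.738 + (1.722 − 1)/0.5754 + (1.258 − 1)/0.3342 + (5.458 − 1)/6.982 = 4.403
NF = 10 log₁₀(4.403) = 6.44 dB

6.44 dB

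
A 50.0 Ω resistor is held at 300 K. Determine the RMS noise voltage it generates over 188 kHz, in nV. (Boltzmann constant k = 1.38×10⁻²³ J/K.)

V_n = √(4kTRB)
4kTRB = 4 × 1.38×10⁻²³ × 300 × 5.00×10¹ × 1.88×10⁵ = 1.56×10⁻¹³ V²
V_n = √(1.56×10⁻¹³) = 3.95×10⁻⁷ V = 395 nV

395 nV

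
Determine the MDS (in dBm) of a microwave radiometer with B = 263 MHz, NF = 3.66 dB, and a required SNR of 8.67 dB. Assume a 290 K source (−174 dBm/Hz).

−77.5 dBm

Sensitivity = −174 + 10 log₁₀(B) + NF + SNR_min
= −174 + 84.2 + 3.66 + 8.67
= −77.47 dBm → −77.5 dBm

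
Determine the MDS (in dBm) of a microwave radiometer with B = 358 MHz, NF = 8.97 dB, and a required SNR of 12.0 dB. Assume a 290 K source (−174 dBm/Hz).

Sensitivity = −174 + 10 log₁₀(B) + NF + SNR_min
= −174 + 85.54 + 8.97 + 12.0
= −67.49 dBm → −67.5 dBm

−67.5 dBm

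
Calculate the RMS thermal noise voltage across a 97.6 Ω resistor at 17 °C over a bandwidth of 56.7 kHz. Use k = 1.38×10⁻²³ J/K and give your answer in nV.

T = 17 °C + 273.15 = 290.15 K
V_n = √(4kTRB)
4kTRB = 4 × 1.38×10⁻²³ × 290.15 × 9.76×10¹ × 5.67×10⁴ = 8.86×10⁻¹⁴ V²
V_n = √(8.86×10⁻¹⁴) = 2.98×10⁻⁷ V = 298 nV

298 nV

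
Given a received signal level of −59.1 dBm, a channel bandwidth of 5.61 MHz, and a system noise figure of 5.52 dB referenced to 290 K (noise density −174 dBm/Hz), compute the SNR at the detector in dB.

41.9 dB

Noise floor: N = −174 + 10 log₁₀(B) + NF
10 log₁₀(5.61×10⁶) = 67.49 dB
N = −174 + 67.49 + 5.52 = −100.99 dBm
SNR = P_sig − N = −59.1 − (−100.99) = 41.89 dB → 41.9 dB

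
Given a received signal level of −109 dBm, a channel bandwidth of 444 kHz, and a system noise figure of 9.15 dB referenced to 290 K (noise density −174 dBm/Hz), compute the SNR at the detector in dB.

Noise floor: N = −174 + 10 log₁₀(B) + NF
10 log₁₀(4.44×10⁵) = 56.47 dB
N = −174 + 56.47 + 9.15 = −108.38 dBm
SNR = P_sig − N = −109 − (−108.38) = −0.62 dB → −0.6 dB

−0.6 dB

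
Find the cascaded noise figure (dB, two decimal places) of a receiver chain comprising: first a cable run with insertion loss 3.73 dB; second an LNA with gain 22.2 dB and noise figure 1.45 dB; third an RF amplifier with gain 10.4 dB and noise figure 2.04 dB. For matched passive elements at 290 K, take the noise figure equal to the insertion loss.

Convert to linear (a loss of L dB is a gain of −L dB): F_i = 10^(NF_i/10), G_i = 10^(G_i,dB/10)
  Stage 1: F_1 = 10^(3.73/10) = 2.360, G_1 = 10^(−3.73/10) = 0.4236
  Stage 2: F_2 = 10^(1.45/10) = 1.396, G_2 = 10^(22.2/10) = 166.0
  Stage 3: F_3 = 10^(2.04/10) = 1.600, G_3 = 10^(10.4/10) = 10.96
Friis cascade:
  F = 2.360 + (1.396 − 1)/0.4236 + (1.600 − 1)/70.31 = 3.305
NF = 10 log₁₀(3.305) = 5.19 dB

5.19 dB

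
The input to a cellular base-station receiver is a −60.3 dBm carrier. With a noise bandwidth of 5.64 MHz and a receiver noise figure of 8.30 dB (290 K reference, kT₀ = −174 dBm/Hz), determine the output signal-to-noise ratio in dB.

Noise floor: N = −174 + 10 log₁₀(B) + NF
10 log₁₀(5.64×10⁶) = 67.51 dB
N = −174 + 67.51 + 8.30 = −98.19 dBm
SNR = P_sig − N = −60.3 − (−98.19) = 37.89 dB → 37.9 dB

37.9 dB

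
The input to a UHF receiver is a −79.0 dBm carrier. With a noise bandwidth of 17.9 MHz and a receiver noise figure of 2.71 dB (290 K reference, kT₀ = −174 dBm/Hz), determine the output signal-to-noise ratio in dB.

Noise floor: N = −174 + 10 log₁₀(B) + NF
10 log₁₀(1.79×10⁷) = 72.53 dB
N = −174 + 72.53 + 2.71 = −98.76 dBm
SNR = P_sig − N = −79.0 − (−98.76) = 19.76 dB → 19.8 dB

19.8 dB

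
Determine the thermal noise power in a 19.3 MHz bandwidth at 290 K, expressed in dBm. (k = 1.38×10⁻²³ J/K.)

−101.1 dBm

P_n = kTB = 1.38×10⁻²³ × 290 × 1.93×10⁷ = 7.72×10⁻¹⁴ W
In dBm: 10 log₁₀(7.72×10⁻¹⁴ / 10⁻³) = −101.1 dBm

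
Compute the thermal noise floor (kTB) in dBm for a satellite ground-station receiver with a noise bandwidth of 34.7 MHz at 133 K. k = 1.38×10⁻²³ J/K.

P_n = kTB = 1.38×10⁻²³ × 133 × 3.47×10⁷ = 6.37×10⁻¹⁴ W
In dBm: 10 log₁₀(6.37×10⁻¹⁴ / 10⁻³) = −102.0 dBm

−102.0 dBm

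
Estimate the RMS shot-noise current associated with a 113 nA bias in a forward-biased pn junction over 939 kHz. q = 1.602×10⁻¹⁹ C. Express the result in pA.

I_n = √(2qI·B)
2qI·B = 2 × 1.602×10⁻¹⁹ × 1.13×10⁻⁷ × 9.39×10⁵ = 3.40×10⁻²⁰ A²
I_n = √(3.40×10⁻²⁰) = 1.84×10⁻¹⁰ A = 184 pA

184 pA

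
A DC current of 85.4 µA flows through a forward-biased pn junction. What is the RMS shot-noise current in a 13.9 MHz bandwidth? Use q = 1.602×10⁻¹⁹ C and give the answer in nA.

19.5 nA

I_n = √(2qI·B)
2qI·B = 2 × 1.602×10⁻¹⁹ × 8.54×10⁻⁵ × 1.39×10⁷ = 3.80×10⁻¹⁶ A²
I_n = √(3.80×10⁻¹⁶) = 1.95×10⁻⁸ A = 19.5 nA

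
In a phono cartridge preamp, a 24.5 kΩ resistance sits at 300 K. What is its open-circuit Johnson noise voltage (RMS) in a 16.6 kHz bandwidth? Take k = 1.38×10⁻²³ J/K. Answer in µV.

2.60 µV

V_n = √(4kTRB)
4kTRB = 4 × 1.38×10⁻²³ × 300 × 2.45×10⁴ × 1.66×10⁴ = 6.73×10⁻¹² V²
V_n = √(6.73×10⁻¹²) = 2.60×10⁻⁶ V = 2.60 µV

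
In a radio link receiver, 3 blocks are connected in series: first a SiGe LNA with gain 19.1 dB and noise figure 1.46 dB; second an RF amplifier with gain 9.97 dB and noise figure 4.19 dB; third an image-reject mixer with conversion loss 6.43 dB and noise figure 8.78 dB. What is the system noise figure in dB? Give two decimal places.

1.55 dB

Convert to linear (a loss of L dB is a gain of −L dB): F_i = 10^(NF_i/10), G_i = 10^(G_i,dB/10)
  Stage 1: F_1 = 10^(1.46/10) = 1.400, G_1 = 10^(19.1/10) = 81.28
  Stage 2: F_2 = 10^(4.19/10) = 2.624, G_2 = 10^(9.97/10) = 9.931
  Stage 3: F_3 = 10^(8.78/10) = 7.551, G_3 = 10^(−6.43/10) = 0.2275
Friis cascade:
  F = 1.400 + (2.624 − 1)/81.28 + (7.551 − 1)/807.2 = 1.428
NF = 10 log₁₀(1.428) = 1.55 dB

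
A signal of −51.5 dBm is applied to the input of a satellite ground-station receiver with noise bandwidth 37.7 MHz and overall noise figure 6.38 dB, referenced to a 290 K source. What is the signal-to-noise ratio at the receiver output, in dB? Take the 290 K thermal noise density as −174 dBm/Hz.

Noise floor: N = −174 + 10 log₁₀(B) + NF
10 log₁₀(3.77×10⁷) = 75.76 dB
N = −174 + 75.76 + 6.38 = −91.86 dBm
SNR = P_sig − N = −51.5 − (−91.86) = 40.36 dB → 40.4 dB

40.4 dB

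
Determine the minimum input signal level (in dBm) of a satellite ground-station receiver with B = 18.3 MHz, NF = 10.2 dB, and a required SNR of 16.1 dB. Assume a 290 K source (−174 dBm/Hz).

Sensitivity = −174 + 10 log₁₀(B) + NF + SNR_min
= −174 + 72.62 + 10.2 + 16.1
= −75.08 dBm → −75.1 dBm

−75.1 dBm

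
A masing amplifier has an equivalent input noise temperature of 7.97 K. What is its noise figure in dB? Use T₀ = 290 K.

0.118 dB

F = 1 + T_e/T₀ = 1 + 7.97/290 = 1.02748
NF = 10 log₁₀(1.02748) = 0.118 dB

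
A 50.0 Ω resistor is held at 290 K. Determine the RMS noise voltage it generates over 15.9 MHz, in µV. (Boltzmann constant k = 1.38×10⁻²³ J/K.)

3.57 µV

V_n = √(4kTRB)
4kTRB = 4 × 1.38×10⁻²³ × 290 × 5.00×10¹ × 1.59×10⁷ = 1.27×10⁻¹¹ V²
V_n = √(1.27×10⁻¹¹) = 3.57×10⁻⁶ V = 3.57 µV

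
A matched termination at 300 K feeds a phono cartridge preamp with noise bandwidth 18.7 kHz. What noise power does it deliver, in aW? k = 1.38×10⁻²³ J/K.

P_n = kTB = 1.38×10⁻²³ × 300 × 1.87×10⁴ = 7.74×10⁻¹⁷ W = 77.4 aW

77.4 aW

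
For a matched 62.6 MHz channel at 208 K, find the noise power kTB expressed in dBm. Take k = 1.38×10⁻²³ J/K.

P_n = kTB = 1.38×10⁻²³ × 208 × 6.26×10⁷ = 1.80×10⁻¹³ W
In dBm: 10 log₁₀(1.80×10⁻¹³ / 10⁻³) = −97.5 dBm

−97.5 dBm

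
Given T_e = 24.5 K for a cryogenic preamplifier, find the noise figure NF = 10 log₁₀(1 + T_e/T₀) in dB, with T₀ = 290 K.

F = 1 + T_e/T₀ = 1 + 24.5/290 = 1.08448
NF = 10 log₁₀(1.08448) = 0.352 dB

0.352 dB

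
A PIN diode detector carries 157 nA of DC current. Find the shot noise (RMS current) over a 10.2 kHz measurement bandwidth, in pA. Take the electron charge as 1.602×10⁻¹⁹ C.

22.7 pA

I_n = √(2qI·B)
2qI·B = 2 × 1.602×10⁻¹⁹ × 1.57×10⁻⁷ × 1.02×10⁴ = 5.13×10⁻²² A²
I_n = √(5.13×10⁻²²) = 2.27×10⁻¹¹ A = 22.7 pA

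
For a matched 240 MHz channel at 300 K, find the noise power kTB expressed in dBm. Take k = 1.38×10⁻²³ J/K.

−90.0 dBm

P_n = kTB = 1.38×10⁻²³ × 300 × 2.40×10⁸ = 9.94×10⁻¹³ W
In dBm: 10 log₁₀(9.94×10⁻¹³ / 10⁻³) = −90.0 dBm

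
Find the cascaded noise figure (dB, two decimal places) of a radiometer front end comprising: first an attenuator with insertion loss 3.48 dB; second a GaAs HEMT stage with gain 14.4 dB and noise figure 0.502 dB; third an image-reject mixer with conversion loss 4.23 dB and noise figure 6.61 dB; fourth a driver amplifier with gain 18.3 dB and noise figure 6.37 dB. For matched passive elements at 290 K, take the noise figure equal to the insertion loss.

5.45 dB

Convert to linear (a loss of L dB is a gain of −L dB): F_i = 10^(NF_i/10), G_i = 10^(G_i,dB/10)
  Stage 1: F_1 = 10^(3.48/10) = 2.228, G_1 = 10^(−3.48/10) = 0.4487
  Stage 2: F_2 = 10^(0.502/10) = 1.123, G_2 = 10^(14.4/10) = 27.54
  Stage 3: F_3 = 10^(6.61/10) = 4.581, G_3 = 10^(−4.23/10) = 0.3776
  Stage 4: F_4 = 10^(6.37/10) = 4.335, G_4 = 10^(18.3/10) = 67.61
Friis cascade:
  F = 2.228 + (1.123 − 1)/0.4487 + (4.581 − 1)/12.36 + (4.335 − 1)/4.667 = 3.506
NF = 10 log₁₀(3.506) = 5.45 dB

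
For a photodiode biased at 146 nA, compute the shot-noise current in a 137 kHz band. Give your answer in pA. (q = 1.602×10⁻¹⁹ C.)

80.1 pA

I_n = √(2qI·B)
2qI·B = 2 × 1.602×10⁻¹⁹ × 1.46×10⁻⁷ × 1.37×10⁵ = 6.41×10⁻²¹ A²
I_n = √(6.41×10⁻²¹) = 8.01×10⁻¹¹ A = 80.1 pA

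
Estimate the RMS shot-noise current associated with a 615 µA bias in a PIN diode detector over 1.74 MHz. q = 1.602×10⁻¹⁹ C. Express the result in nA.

18.5 nA

I_n = √(2qI·B)
2qI·B = 2 × 1.602×10⁻¹⁹ × 6.15×10⁻⁴ × 1.74×10⁶ = 3.43×10⁻¹⁶ A²
I_n = √(3.43×10⁻¹⁶) = 1.85×10⁻⁸ A = 18.5 nA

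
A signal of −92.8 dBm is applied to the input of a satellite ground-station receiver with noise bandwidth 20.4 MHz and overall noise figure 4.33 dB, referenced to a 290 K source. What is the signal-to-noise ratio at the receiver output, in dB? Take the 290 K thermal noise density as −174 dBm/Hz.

Noise floor: N = −174 + 10 log₁₀(B) + NF
10 log₁₀(2.04×10⁷) = 73.1 dB
N = −174 + 73.1 + 4.33 = −96.57 dBm
SNR = P_sig − N = −92.8 − (−96.57) = 3.77 dB → 3.8 dB

3.8 dB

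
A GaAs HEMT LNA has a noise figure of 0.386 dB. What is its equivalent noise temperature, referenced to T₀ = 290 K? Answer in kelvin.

27.0 K

F = 10^(0.386/10) = 1.09295
T_e = (F − 1)·T₀ = (1.09295 − 1) × 290 = 27.0 K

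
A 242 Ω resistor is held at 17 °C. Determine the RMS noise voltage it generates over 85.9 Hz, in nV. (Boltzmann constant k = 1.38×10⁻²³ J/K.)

T = 17 °C + 273.15 = 290.15 K
V_n = √(4kTRB)
4kTRB = 4 × 1.38×10⁻²³ × 290.15 × 2.42×10² × 8.59×10¹ = 3.33×10⁻¹⁶ V²
V_n = √(3.33×10⁻¹⁶) = 1.82×10⁻⁸ V = 18.2 nV

18.2 nV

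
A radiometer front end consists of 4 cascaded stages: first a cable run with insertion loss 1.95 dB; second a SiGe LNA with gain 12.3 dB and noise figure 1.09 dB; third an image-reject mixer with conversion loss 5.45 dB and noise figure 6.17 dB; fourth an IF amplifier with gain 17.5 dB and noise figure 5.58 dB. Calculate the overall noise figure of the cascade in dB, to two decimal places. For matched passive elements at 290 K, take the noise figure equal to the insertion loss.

Convert to linear (a loss of L dB is a gain of −L dB): F_i = 10^(NF_i/10), G_i = 10^(G_i,dB/10)
  Stage 1: F_1 = 10^(1.95/10) = 1.567, G_1 = 10^(−1.95/10) = 0.6383
  Stage 2: F_2 = 10^(1.09/10) = 1.285, G_2 = 10^(12.3/10) = 16.98
  Stage 3: F_3 = 10^(6.17/10) = 4.140, G_3 = 10^(−5.45/10) = 0.2851
  Stage 4: F_4 = 10^(5.58/10) = 3.614, G_4 = 10^(17.5/10) = 56.23
Friis cascade:
  F = 1.567 + (1.285 − 1)/0.6383 + (4.140 − 1)/10.84 + (3.614 − 1)/3.090 = 3.149
NF = 10 log₁₀(3.149) = 4.98 dB

4.98 dB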